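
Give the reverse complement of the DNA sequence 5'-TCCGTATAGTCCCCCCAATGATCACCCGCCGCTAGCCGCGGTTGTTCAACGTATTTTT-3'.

Complement each base (A↔T, G↔C): AGGCATATCAGGGGGGTTACTAGTGGGCGGCGATCGGCGCCAACAAGTTGCATAAAAA. Then reverse.

5'-AAAAATACGTTGAACAACCGCGGCTAGCGGCGGGTGATCATTGGGGGGACTATACGGA-3'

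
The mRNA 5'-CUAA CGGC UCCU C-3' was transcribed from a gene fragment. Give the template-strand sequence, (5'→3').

5′-GAGGAGCCGTTAG-3′

Replace U with T to get the coding DNA strand: CTAACGGCTCCTC. The template strand is its reverse complement (complement GATTGCCGAGGAG, then reverse).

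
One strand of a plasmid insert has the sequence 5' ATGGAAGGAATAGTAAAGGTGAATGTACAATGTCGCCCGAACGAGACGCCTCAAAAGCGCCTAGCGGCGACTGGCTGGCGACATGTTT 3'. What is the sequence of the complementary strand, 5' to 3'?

5'-AAACATGTCGCCAGCCAGTCGCCGCTAGGCGCTTTTGAGGCGTCTCGTTCGGGCGACATTGTACATTCACCTTTACTATTCCTTCCAT-3'

Pairing A↔T and G↔C gives TACCTTCCTTATCATTTCCACTTACATGTTACAGCGGGCTTGCTCTGCGGAGTTTTCGCGGATCGCCGCTGACCGACCGCTGTACAAA, running 3'→5'. Reverse for the 5'→3' convention.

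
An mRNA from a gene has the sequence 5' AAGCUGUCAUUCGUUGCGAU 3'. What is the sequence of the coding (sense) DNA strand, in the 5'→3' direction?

The coding DNA strand has the same 5'→3' sequence as the mRNA with U replaced by T.

5'-AAGCTGTCATTCGTTGCGAT-3'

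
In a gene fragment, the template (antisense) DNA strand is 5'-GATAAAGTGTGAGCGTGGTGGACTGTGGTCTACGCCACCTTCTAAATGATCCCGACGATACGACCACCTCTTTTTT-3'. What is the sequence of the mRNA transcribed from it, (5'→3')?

RNA polymerase reads the template 3'→5' and synthesizes mRNA 5'→3' by base-pairing (A→U, T→A, G↔C). The complement of the template is CTATTTCACACTCGCACCACCTGACACCAGATGCGGTGGAAGATTTACTAGGGCTGCTATGCTGGTGGAGAAAAAA; antiparallel, so 5'→3' the coding strand is AAAAAAGAGGTGGTCGTATCGTCGGGATCATTTAGAAGGTGGCGTAGACCACAGTCCACCACGCTCACACTTTATC. Replace T with U for the mRNA.

5'-AAAAAAGAGGUGGUCGUAUCGUCGGGAUCAUUUAGAAGGUGGCGUAGACCACAGUCCACCACGCUCACACUUUAUC-3'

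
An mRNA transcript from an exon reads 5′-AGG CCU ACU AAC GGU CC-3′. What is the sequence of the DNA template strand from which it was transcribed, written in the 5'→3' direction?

Replace U with T to get the coding DNA strand: AGGCCTACTAACGGTCC. The template strand is its reverse complement (complement TCCGGATGATTGCCAGG, then reverse).

5'-GGACCGTTAGTAGGCCT-3'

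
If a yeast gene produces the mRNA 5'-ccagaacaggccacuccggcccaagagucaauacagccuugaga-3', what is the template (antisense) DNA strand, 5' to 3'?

Replace U with T to get the coding DNA strand: CCAGAACAGGCCACTCCGGCCCAAGAGTCAATACAGCCTTGAGA. The template strand is its reverse complement (complement GGTCTTGTCCGGTGAGGCCGGGTTCTCAGTTATGTCGGAACTCT, then reverse).

5'-TCTCAAGGCTGTATTGACTCTTGGGCCGGAGTGGCCTGTTCTGG-3'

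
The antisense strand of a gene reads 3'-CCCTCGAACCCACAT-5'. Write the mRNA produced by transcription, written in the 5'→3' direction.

Reading the template 3'→5' as shown, RNA polymerase pairs each base (A→U, T→A, G↔C) to build mRNA 5'→3' directly.

5′-GGGAGCUUGGGUGUA-3′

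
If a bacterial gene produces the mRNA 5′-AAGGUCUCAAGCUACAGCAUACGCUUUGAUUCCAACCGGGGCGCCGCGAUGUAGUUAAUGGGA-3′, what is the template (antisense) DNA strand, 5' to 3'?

Replace U with T to get the coding DNA strand: AAGGTCTCAAGCTACAGCATACGCTTTGATTCCAACCGGGGCGCCGCGATGTAGTTAATGGGA. The template strand is its reverse complement (complement TTCCAGAGTTCGATGTCGTATGCGAAACTAAGGTTGGCCCCGCGGCGCTACATCAATTACCCT, then reverse).

5′-TCCCATTAACTACATCGCGGCGCCCCGGTTGGAATCAAAGCGTATGCTGTAGCTTGAGACCTT-3′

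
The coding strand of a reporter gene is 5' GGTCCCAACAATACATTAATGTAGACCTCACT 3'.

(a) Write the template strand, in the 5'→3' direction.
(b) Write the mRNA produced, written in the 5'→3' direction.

(a) 5'-AGTGAGGTCTACATTAATGTATTGTTGGGACC-3'
(b) 5'-GGUCCCAACAAUACAUUAAUGUAGACCUCACU-3'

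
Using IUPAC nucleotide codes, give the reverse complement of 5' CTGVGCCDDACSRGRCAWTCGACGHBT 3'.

5'-AVDCGTCGAWTGYCYSGTHHGGCBCAG-3'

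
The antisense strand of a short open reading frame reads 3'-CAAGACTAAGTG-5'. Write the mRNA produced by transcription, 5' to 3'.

Reading the template 3'→5' as shown, RNA polymerase pairs each base (A→U, T→A, G↔C) to build mRNA 5'→3' directly.

5′-GUUCUGAUUCAC-3′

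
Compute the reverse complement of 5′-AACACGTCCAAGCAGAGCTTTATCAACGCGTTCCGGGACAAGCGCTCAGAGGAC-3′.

Reading the sequence 3'→5' and pairing each base (A↔T, G↔C) gives the reverse complement directly.

5'-GTCCTCTGAGCGCTTGTCCCGGAACGCGTTGATAAAGCTCTGCTTGGACGTGTT-3'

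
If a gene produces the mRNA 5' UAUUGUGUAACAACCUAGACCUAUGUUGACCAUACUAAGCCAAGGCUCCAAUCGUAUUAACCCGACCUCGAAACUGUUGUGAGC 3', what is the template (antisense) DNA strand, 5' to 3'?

5'-GCTCACAACAGTTTCGAGGTCGGGTTAATACGATTGGAGCCTTGGCTTAGTATGGTCAACATAGGTCTAGGTTGTTACACAATA-3'

Replace U with T to get the coding DNA strand: TATTGTGTAACAACCTAGACCTATGTTGACCATACTAAGCCAAGGCTCCAATCGTATTAACCCGACCTCGAAACTGTTGTGAGC. The template strand is its reverse complement (complement ATAACACATTGTTGGATCTGGATACAACTGGTATGATTCGGTTCCGAGGTTAGCATAATTGGGCTGGAGCTTTGACAACACTCG, then reverse).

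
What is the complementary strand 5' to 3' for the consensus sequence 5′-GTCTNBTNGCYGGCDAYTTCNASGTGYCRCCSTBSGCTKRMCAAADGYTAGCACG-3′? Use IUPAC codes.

5'-CGTGCTARCHTTTGKYMAGCSVASGGYGRCACSTNGAARTHGCCRGCNAVNAGAC-3'

Standard pairs A↔T, G↔C; ambiguity codes pair R↔Y, M↔K, S↔S, B↔V, D↔H, N↔N. Complement (CAGANVANCGRCCGHTRAAGNTSCACRGYGGSAVSCGAMYKGTTTHCRATCGTGC), then reverse for 5'→3'.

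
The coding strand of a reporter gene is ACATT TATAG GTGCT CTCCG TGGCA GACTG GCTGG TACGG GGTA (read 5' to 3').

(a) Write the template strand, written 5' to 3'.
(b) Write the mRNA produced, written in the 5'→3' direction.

(a) The template strand is the reverse complement of the coding strand: complement TGTAAATATCCACGAGAGGCACCGTCTGACCGACCATGCCCCAT, then reverse.
(b) mRNA matches the coding strand with T→U.

(a) 5'-TACCCCGTACCAGCCAGTCTGCCACGGAGAGCACCTATAAATGT-3'
(b) 5'-ACAUUUAUAGGUGCUCUCCGUGGCAGACUGGCUGGUACGGGGUA-3'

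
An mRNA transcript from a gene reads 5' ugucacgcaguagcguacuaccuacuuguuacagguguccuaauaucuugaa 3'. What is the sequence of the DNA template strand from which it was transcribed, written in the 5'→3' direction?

5'-TTCAAGATATTAGGACACCTGTAACAAGTAGGTAGTACGCTACTGCGTGACA-3'

Replace U with T to get the coding DNA strand: TGTCACGCAGTAGCGTACTACCTACTTGTTACAGGTGTCCTAATATCTTGAA. The template strand is its reverse complement (complement ACAGTGCGTCATCGCATGATGGATGAACAATGTCCACAGGATTATAGAACTT, then reverse).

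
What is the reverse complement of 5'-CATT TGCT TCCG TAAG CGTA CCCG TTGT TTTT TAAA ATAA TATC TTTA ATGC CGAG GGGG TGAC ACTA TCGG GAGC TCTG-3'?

5'-CAGAGCTCCCGATAGTGTCACCCCCTCGGCATTAAAGATATTATTTTAAAAAACAACGGGTACGCTTACGGAAGCAAATG-3'

Reading the sequence 3'→5' and pairing each base (A↔T, G↔C) gives the reverse complement directly.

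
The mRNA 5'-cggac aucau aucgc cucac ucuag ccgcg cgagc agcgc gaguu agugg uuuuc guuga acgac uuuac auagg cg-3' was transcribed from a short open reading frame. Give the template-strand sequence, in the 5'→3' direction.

Replace U with T to get the coding DNA strand: CGGACATCATATCGCCTCACTCTAGCCGCGCGAGCAGCGCGAGTTAGTGGTTTTCGTTGAACGACTTTACATAGGCG. The template strand is its reverse complement (complement GCCTGTAGTATAGCGGAGTGAGATCGGCGCGCTCGTCGCGCTCAATCACCAAAAGCAACTTGCTGAAATGTATCCGC, then reverse).

5'-CGCCTATGTAAAGTCGTTCAACGAAAACCACTAACTCGCGCTGCTCGCGCGGCTAGAGTGAGGCGATATGATGTCCG-3'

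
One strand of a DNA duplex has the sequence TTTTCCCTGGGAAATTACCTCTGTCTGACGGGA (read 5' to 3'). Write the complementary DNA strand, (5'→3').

Pairing A↔T and G↔C gives AAAAGGGACCCTTTAATGGAGACAGACTGCCCT, running 3'→5'. Reverse for the 5'→3' convention.

5'-TCCCGTCAGACAGAGGTAATTTCCCAGGGAAAA-3'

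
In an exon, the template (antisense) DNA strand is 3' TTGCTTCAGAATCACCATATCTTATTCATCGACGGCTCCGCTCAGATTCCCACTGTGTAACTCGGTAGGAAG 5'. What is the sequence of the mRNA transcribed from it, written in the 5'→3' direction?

Reading the template 3'→5' as shown, RNA polymerase pairs each base (A→U, T→A, G↔C) to build mRNA 5'→3' directly.

5′-AACGAAGUCUUAGUGGUAUAGAAUAAGUAGCUGCCGAGGCGAGUCUAAGGGUGACACAUUGAGCCAUCCUUC-3′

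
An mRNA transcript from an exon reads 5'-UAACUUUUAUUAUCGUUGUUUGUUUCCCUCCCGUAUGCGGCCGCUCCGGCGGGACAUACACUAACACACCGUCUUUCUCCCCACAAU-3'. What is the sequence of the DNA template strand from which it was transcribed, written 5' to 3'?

5'-ATTGTGGGGAGAAAGACGGTGTGTTAGTGTATGTCCCGCCGGAGCGGCCGCATACGGGAGGGAAACAAACAACGATAATAAAAGTTA-3'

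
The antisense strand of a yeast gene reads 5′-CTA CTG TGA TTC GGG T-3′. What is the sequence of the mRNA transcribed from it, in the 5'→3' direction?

RNA polymerase reads the template 3'→5' and synthesizes mRNA 5'→3' by base-pairing (A→U, T→A, G↔C). The complement of the template is GATGACACTAAGCCCA; antiparallel, so 5'→3' the coding strand is ACCCGAATCACAGTAG. Replace T with U for the mRNA.

5'-ACCCGAAUCACAGUAG-3'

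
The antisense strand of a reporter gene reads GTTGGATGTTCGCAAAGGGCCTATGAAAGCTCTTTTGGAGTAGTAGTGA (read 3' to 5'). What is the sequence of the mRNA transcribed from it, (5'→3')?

Reading the template 3'→5' as shown, RNA polymerase pairs each base (A→U, T→A, G↔C) to build mRNA 5'→3' directly.

5'-CAACCUACAAGCGUUUCCCGGAUACUUUCGAGAAAACCUCAUCAUCACU-3'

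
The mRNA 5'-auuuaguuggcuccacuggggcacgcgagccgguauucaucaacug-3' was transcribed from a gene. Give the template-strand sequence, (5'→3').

Replace U with T to get the coding DNA strand: ATTTAGTTGGCTCCACTGGGGCACGCGAGCCGGTATTCATCAACTG. The template strand is its reverse complement (complement TAAATCAACCGAGGTGACCCCGTGCGCTCGGCCATAAGTAGTTGAC, then reverse).

5'-CAGTTGATGAATACCGGCTCGCGTGCCCCAGTGGAGCCAACTAAAT-3'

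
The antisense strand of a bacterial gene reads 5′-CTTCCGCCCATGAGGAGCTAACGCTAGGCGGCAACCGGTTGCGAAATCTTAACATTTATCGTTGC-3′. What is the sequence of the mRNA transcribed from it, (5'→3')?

5'-GCAACGAUAAAUGUUAAGAUUUCGCAACCGGUUGCCGCCUAGCGUUAGCUCCUCAUGGGCGGAAG-3'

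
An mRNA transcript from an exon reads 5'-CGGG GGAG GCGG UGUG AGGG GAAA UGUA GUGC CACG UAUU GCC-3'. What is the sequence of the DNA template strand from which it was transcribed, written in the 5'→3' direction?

5′-GGCAATACGTGGCACTACATTTCCCCTCACACCGCCTCCCCCG-3′

Replace U with T to get the coding DNA strand: CGGGGGAGGCGGTGTGAGGGGAAATGTAGTGCCACGTATTGCC. The template strand is its reverse complement (complement GCCCCCTCCGCCACACTCCCCTTTACATCACGGTGCATAACGG, then reverse).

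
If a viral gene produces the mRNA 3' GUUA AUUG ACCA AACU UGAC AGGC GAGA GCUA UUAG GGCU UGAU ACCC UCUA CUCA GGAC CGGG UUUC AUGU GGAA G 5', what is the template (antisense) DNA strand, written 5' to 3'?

5'-CAATTAACTGGTTTGAACTGTCCGCTCTCGATAATCCCGAACTATGGGAGATGAGTCCTGGCCCAAAGTACACCTTC-3'

Written 5'→3' the mRNA is GAAGGUGUACUUUGGGCCAGGACUCAUCUCCCAUAGUUCGGGAUUAUCGAGAGCGGACAGUUCAAACCAGUUAAUUG, so the coding DNA strand is GAAGGTGTACTTTGGGCCAGGACTCATCTCCCATAGTTCGGGATTATCGAGAGCGGACAGTTCAAACCAGTTAATTG. The template is its reverse complement.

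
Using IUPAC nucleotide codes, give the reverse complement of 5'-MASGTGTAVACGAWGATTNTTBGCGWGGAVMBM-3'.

Standard pairs A↔T, G↔C; ambiguity codes pair M↔K, W↔W, S↔S, B↔V, N↔N. Complement (KTSCACATBTGCTWCTAANAAVCGCWCCTBKVK), then reverse for 5'→3'.

5'-KVKBTCCWCGCVAANAATCWTCGTBTACACSTK-3'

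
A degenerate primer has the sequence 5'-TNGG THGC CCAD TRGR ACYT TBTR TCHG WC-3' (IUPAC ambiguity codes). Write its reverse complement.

Standard pairs A↔T, G↔C; ambiguity codes pair R↔Y, W↔W, B↔V, D↔H, N↔N. Complement (ANCCADCGGGTHAYCYTGRAAVAYAGDCWG), then reverse for 5'→3'.

5′-GWCDGAYAVAARGTYCYAHTGGGCDACCNA-3′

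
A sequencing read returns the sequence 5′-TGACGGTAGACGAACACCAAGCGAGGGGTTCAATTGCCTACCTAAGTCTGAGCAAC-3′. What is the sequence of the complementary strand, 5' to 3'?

5'-GTTGCTCAGACTTAGGTAGGCAATTGAACCCCTCGCTTGGTGTTCGTCTACCGTCA-3'

Pairing A↔T and G↔C gives ACTGCCATCTGCTTGTGGTTCGCTCCCCAAGTTAACGGATGGATTCAGACTCGTTG, running 3'→5'. Reverse for the 5'→3' convention.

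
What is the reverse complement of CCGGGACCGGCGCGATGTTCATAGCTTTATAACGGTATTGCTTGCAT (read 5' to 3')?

Reading the sequence 3'→5' and pairing each base (A↔T, G↔C) gives the reverse complement directly.

5′-ATGCAAGCAATACCGTTATAAAGCTATGAACATCGCGCCGGTCCCGG-3′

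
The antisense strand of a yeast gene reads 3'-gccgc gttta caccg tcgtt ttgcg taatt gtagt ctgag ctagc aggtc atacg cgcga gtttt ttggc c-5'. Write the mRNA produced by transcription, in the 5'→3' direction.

5'-CGGCGCAAAUGUGGCAGCAAAACGCAUUAACAUCAGACUCGAUCGUCCAGUAUGCGCGCUCAAAAAACCGG-3'

Reading the template 3'→5' as shown, RNA polymerase pairs each base (A→U, T→A, G↔C) to build mRNA 5'→3' directly.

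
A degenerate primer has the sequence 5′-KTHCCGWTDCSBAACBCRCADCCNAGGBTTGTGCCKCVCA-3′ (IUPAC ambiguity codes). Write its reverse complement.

Standard pairs A↔T, G↔C; ambiguity codes pair R↔Y, K↔M, W↔W, S↔S, B↔V, D↔H, N↔N. Complement (MADGGCWAHGSVTTGVGYGTHGGNTCCVAACACGGMGBGT), then reverse for 5'→3'.

5'-TGBGMGGCACAAVCCTNGGHTGYGVGTTVSGHAWCGGDAM-3'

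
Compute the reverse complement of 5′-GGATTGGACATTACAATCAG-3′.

5'-CTGATTGTAATGTCCAATCC-3'

Reading the sequence 3'→5' and pairing each base (A↔T, G↔C) gives the reverse complement directly.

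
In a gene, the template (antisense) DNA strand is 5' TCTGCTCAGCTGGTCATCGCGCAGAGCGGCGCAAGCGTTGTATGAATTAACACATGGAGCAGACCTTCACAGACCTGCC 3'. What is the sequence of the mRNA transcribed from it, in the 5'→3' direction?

5'-GGCAGGUCUGUGAAGGUCUGCUCCAUGUGUUAAUUCAUACAACGCUUGCGCCGCUCUGCGCGAUGACCAGCUGAGCAGA-3'

RNA polymerase reads the template 3'→5' and synthesizes mRNA 5'→3' by base-pairing (A→U, T→A, G↔C). The complement of the template is AGACGAGTCGACCAGTAGCGCGTCTCGCCGCGTTCGCAACATACTTAATTGTGTACCTCGTCTGGAAGTGTCTGGACGG; antiparallel, so 5'→3' the coding strand is GGCAGGTCTGTGAAGGTCTGCTCCATGTGTTAATTCATACAACGCTTGCGCCGCTCTGCGCGATGACCAGCTGAGCAGA. Replace T with U for the mRNA.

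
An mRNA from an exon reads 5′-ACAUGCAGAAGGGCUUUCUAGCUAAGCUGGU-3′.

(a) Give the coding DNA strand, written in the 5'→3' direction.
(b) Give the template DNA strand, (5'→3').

(a) 5'-ACATGCAGAAGGGCTTTCTAGCTAAGCTGGT-3'
(b) 5'-ACCAGCTTAGCTAGAAAGCCCTTCTGCATGT-3'

(a) The coding strand matches the mRNA with U→T.
(b) The template strand is the reverse complement of the coding strand.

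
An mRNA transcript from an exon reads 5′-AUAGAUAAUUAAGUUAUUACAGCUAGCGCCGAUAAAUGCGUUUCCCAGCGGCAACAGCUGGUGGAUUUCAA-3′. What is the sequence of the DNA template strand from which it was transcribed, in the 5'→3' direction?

Replace U with T to get the coding DNA strand: ATAGATAATTAAGTTATTACAGCTAGCGCCGATAAATGCGTTTCCCAGCGGCAACAGCTGGTGGATTTCAA. The template strand is its reverse complement (complement TATCTATTAATTCAATAATGTCGATCGCGGCTATTTACGCAAAGGGTCGCCGTTGTCGACCACCTAAAGTT, then reverse).

5'-TTGAAATCCACCAGCTGTTGCCGCTGGGAAACGCATTTATCGGCGCTAGCTGTAATAACTTAATTATCTAT-3'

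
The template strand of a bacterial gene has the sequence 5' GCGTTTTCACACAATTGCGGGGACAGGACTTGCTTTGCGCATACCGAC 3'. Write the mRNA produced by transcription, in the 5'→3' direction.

RNA polymerase reads the template 3'→5' and synthesizes mRNA 5'→3' by base-pairing (A→U, T→A, G↔C). The complement of the template is CGCAAAAGTGTGTTAACGCCCCTGTCCTGAACGAAACGCGTATGGCTG; antiparallel, so 5'→3' the coding strand is GTCGGTATGCGCAAAGCAAGTCCTGTCCCCGCAATTGTGTGAAAACGC. Replace T with U for the mRNA.

5'-GUCGGUAUGCGCAAAGCAAGUCCUGUCCCCGCAAUUGUGUGAAAACGC-3'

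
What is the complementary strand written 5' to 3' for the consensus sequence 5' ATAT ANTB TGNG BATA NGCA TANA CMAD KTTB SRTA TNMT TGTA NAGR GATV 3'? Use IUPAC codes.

5'-BATCYCTNTACAAKNATAYSVAAMHTKGTNTATGCNTATVCNCAVANTATAT-3'

Standard pairs A↔T, G↔C; ambiguity codes pair R↔Y, M↔K, S↔S, B↔V, D↔H, N↔N. Complement (TATATNAVACNCVTATNCGTATNTGKTHMAAVSYATANKAACATNTCYCTAB), then reverse for 5'→3'.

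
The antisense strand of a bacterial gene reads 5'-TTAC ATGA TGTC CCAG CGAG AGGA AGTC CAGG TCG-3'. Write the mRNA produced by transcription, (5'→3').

5′-CGACCUGGACUUCCUCUCGCUGGGACAUCAUGUAA-3′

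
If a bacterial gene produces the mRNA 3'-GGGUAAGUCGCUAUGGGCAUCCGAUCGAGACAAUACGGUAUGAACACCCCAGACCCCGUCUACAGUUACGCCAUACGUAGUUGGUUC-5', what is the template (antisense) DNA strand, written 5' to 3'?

Written 5'→3' the mRNA is CUUGGUUGAUGCAUACCGCAUUGACAUCUGCCCCAGACCCCACAAGUAUGGCAUAACAGAGCUAGCCUACGGGUAUCGCUGAAUGGG, so the coding DNA strand is CTTGGTTGATGCATACCGCATTGACATCTGCCCCAGACCCCACAAGTATGGCATAACAGAGCTAGCCTACGGGTATCGCTGAATGGG. The template is its reverse complement.

5'-CCCATTCAGCGATACCCGTAGGCTAGCTCTGTTATGCCATACTTGTGGGGTCTGGGGCAGATGTCAATGCGGTATGCATCAACCAAG-3'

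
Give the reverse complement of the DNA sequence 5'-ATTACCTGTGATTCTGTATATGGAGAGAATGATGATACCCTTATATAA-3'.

Reading the sequence 3'→5' and pairing each base (A↔T, G↔C) gives the reverse complement directly.

5'-TTATATAAGGGTATCATCATTCTCTCCATATACAGAATCACAGGTAAT-3'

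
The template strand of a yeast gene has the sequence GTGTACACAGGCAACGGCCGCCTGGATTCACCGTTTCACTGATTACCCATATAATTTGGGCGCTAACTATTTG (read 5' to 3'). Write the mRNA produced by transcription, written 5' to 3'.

5'-CAAAUAGUUAGCGCCCAAAUUAUAUGGGUAAUCAGUGAAACGGUGAAUCCAGGCGGCCGUUGCCUGUGUACAC-3'

The mRNA has the sequence of the coding strand (reverse complement of the template) with T→U. Reverse complement of GTGTACACAGGCAACGGCCGCCTGGATTCACCGTTTCACTGATTACCCATATAATTTGGGCGCTAACTATTTG is CAAATAGTTAGCGCCCAAATTATATGGGTAATCAGTGAAACGGTGAATCCAGGCGGCCGTTGCCTGTGTACAC; then T→U.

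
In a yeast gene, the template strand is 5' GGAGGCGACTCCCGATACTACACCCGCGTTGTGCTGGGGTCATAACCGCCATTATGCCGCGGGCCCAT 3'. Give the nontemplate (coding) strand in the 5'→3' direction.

5'-ATGGGCCCGCGGCATAATGGCGGTTATGACCCCAGCACAACGCGGGTGTAGTATCGGGAGTCGCCTCC-3'

The coding strand is complementary and antiparallel to the template: take the complement (A↔T, G↔C) and reverse.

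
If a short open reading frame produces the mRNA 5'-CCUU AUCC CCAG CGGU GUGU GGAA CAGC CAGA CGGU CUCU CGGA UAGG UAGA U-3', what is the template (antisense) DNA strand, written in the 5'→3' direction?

Replace U with T to get the coding DNA strand: CCTTATCCCCAGCGGTGTGTGGAACAGCCAGACGGTCTCTCGGATAGGTAGAT. The template strand is its reverse complement (complement GGAATAGGGGTCGCCACACACCTTGTCGGTCTGCCAGAGAGCCTATCCATCTA, then reverse).

5′-ATCTACCTATCCGAGAGACCGTCTGGCTGTTCCACACACCGCTGGGGATAAGG-3′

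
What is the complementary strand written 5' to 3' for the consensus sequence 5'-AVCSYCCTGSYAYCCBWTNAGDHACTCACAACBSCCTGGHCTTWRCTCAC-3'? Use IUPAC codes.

5'-GTGAGYWAAGDCCAGGSVGTTGTGAGTDHCTNAWVGGRTRSCAGGRSGBT-3'

Standard pairs A↔T, G↔C; ambiguity codes pair R↔Y, W↔W, S↔S, B↔V, D↔H, N↔N. Complement (TBGSRGGACSRTRGGVWANTCHDTGAGTGTTGVSGGACCDGAAWYGAGTG), then reverse for 5'→3'.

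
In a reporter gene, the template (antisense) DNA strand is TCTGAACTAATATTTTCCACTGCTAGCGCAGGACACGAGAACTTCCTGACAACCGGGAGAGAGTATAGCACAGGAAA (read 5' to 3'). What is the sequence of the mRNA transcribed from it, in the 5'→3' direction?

5'-UUUCCUGUGCUAUACUCUCUCCCGGUUGUCAGGAAGUUCUCGUGUCCUGCGCUAGCAGUGGAAAAUAUUAGUUCAGA-3'

The mRNA has the sequence of the coding strand (reverse complement of the template) with T→U. Reverse complement of TCTGAACTAATATTTTCCACTGCTAGCGCAGGACACGAGAACTTCCTGACAACCGGGAGAGAGTATAGCACAGGAAA is TTTCCTGTGCTATACTCTCTCCCGGTTGTCAGGAAGTTCTCGTGTCCTGCGCTAGCAGTGGAAAATATTAGTTCAGA; then T→U.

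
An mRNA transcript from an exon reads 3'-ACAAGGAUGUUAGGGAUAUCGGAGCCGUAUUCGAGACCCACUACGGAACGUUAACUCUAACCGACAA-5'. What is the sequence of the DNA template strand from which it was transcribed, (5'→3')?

5'-TGTTCCTACAATCCCTATAGCCTCGGCATAAGCTCTGGGTGATGCCTTGCAATTGAGATTGGCTGTT-3'

Written 5'→3' the mRNA is AACAGCCAAUCUCAAUUGCAAGGCAUCACCCAGAGCUUAUGCCGAGGCUAUAGGGAUUGUAGGAACA, so the coding DNA strand is AACAGCCAATCTCAATTGCAAGGCATCACCCAGAGCTTATGCCGAGGCTATAGGGATTGTAGGAACA. The template is its reverse complement.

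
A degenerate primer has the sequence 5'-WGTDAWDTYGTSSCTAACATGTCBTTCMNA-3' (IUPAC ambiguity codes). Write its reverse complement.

5'-TNKGAAVGACATGTTAGSSACRAHWTHACW-3'

Standard pairs A↔T, G↔C; ambiguity codes pair Y↔R, M↔K, W↔W, S↔S, B↔V, D↔H, N↔N. Complement (WCAHTWHARCASSGATTGTACAGVAAGKNT), then reverse for 5'→3'.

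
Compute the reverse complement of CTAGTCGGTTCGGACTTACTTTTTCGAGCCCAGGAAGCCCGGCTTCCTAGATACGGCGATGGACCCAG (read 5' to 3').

Reading the sequence 3'→5' and pairing each base (A↔T, G↔C) gives the reverse complement directly.

5'-CTGGGTCCATCGCCGTATCTAGGAAGCCGGGCTTCCTGGGCTCGAAAAAGTAAGTCCGAACCGACTAG-3'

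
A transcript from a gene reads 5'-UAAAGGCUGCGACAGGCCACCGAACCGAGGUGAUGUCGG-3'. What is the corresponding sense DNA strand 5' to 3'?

The coding DNA strand has the same 5'→3' sequence as the mRNA with U replaced by T.

5'-TAAAGGCTGCGACAGGCCACCGAACCGAGGTGATGTCGG-3'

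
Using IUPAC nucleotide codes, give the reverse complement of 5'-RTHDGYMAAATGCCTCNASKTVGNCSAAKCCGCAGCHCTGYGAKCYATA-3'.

5'-TATRGMTCRCAGDGCTGCGGMTTSGNCBAMSTNGAGGCATTTKRCHDAY-3'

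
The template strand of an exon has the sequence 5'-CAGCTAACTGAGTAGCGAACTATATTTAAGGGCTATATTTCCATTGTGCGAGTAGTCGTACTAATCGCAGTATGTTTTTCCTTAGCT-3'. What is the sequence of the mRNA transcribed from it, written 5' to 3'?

5′-AGCUAAGGAAAAACAUACUGCGAUUAGUACGACUACUCGCACAAUGGAAAUAUAGCCCUUAAAUAUAGUUCGCUACUCAGUUAGCUG-3′

The mRNA has the sequence of the coding strand (reverse complement of the template) with T→U. Reverse complement of CAGCTAACTGAGTAGCGAACTATATTTAAGGGCTATATTTCCATTGTGCGAGTAGTCGTACTAATCGCAGTATGTTTTTCCTTAGCT is AGCTAAGGAAAAACATACTGCGATTAGTACGACTACTCGCACAATGGAAATATAGCCCTTAAATATAGTTCGCTACTCAGTTAGCTG; then T→U.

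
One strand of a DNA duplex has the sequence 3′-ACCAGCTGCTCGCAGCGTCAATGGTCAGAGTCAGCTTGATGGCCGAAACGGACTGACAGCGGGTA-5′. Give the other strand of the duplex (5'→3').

5'-TGGTCGACGAGCGTCGCAGTTACCAGTCTCAGTCGAACTACCGGCTTTGCCTGACTGTCGCCCAT-3'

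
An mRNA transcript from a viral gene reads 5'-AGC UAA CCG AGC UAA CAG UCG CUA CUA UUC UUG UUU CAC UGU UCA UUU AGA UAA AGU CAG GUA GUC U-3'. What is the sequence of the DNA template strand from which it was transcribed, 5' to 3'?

Replace U with T to get the coding DNA strand: AGCTAACCGAGCTAACAGTCGCTACTATTCTTGTTTCACTGTTCATTTAGATAAAGTCAGGTAGTCT. The template strand is its reverse complement (complement TCGATTGGCTCGATTGTCAGCGATGATAAGAACAAAGTGACAAGTAAATCTATTTCAGTCCATCAGA, then reverse).

5'-AGACTACCTGACTTTATCTAAATGAACAGTGAAACAAGAATAGTAGCGACTGTTAGCTCGGTTAGCT-3'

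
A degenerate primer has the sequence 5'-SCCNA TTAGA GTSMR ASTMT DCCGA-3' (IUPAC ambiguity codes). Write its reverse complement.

5'-TCGGHAKASTYKSACTCTAATNGGS-3'

Standard pairs A↔T, G↔C; ambiguity codes pair R↔Y, M↔K, S↔S, D↔H, N↔N. Complement (SGGNTAATCTCASKYTSAKAHGGCT), then reverse for 5'→3'.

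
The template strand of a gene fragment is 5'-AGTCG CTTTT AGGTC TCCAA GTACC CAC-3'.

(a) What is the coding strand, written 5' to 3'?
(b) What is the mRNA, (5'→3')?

(a) 5'-GTGGGTACTTGGAGACCTAAAAGCGACT-3'
(b) 5'-GUGGGUACUUGGAGACCUAAAAGCGACU-3'

(a) The coding strand is the reverse complement of the template: complement TCAGCGAAAATCCAGAGGTTCATGGGTG, then reverse.
(b) mRNA has the coding-strand sequence with T→U.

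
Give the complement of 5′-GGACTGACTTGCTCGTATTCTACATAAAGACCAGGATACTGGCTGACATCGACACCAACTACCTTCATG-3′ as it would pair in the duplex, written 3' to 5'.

3'-CCTGACTGAACGAGCATAAGATGTATTTCTGGTCCTATGACCGACTGTAGCTGTGGTTGATGGAAGTAC-5'

Base-pairing A↔T, G↔C gives the complement. The complementary strand is antiparallel, so paired with a 5'→3' strand it runs 3'→5'.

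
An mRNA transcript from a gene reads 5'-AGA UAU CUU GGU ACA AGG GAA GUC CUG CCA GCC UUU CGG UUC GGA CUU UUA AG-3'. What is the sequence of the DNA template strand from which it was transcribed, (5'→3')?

5'-CTTAAAAGTCCGAACCGAAAGGCTGGCAGGACTTCCCTTGTACCAAGATATCT-3'

Replace U with T to get the coding DNA strand: AGATATCTTGGTACAAGGGAAGTCCTGCCAGCCTTTCGGTTCGGACTTTTAAG. The template strand is its reverse complement (complement TCTATAGAACCATGTTCCCTTCAGGACGGTCGGAAAGCCAAGCCTGAAAATTC, then reverse).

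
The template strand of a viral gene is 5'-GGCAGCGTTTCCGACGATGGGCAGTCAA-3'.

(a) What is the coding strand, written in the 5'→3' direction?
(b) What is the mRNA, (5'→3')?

(a) The coding strand is the reverse complement of the template: complement CCGTCGCAAAGGCTGCTACCCGTCAGTT, then reverse.
(b) mRNA has the coding-strand sequence with T→U.

(a) 5'-TTGACTGCCCATCGTCGGAAACGCTGCC-3'
(b) 5'-UUGACUGCCCAUCGUCGGAAACGCUGCC-3'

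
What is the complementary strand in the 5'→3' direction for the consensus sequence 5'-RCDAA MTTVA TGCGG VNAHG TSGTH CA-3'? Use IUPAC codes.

Standard pairs A↔T, G↔C; ambiguity codes pair R↔Y, M↔K, S↔S, D↔H, V↔B, N↔N. Complement (YGHTTKAABTACGCCBNTDCASCADGT), then reverse for 5'→3'.

5'-TGDACSACDTNBCCGCATBAAKTTHGY-3'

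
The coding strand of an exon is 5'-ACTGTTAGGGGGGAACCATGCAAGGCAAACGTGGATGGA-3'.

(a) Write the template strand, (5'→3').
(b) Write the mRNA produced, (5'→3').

(a) 5'-TCCATCCACGTTTGCCTTGCATGGTTCCCCCCTAACAGT-3'
(b) 5'-ACUGUUAGGGGGGAACCAUGCAAGGCAAACGUGGAUGGA-3'

(a) The template strand is the reverse complement of the coding strand: complement TGACAATCCCCCCTTGGTACGTTCCGTTTGCACCTACCT, then reverse.
(b) mRNA matches the coding strand with T→U.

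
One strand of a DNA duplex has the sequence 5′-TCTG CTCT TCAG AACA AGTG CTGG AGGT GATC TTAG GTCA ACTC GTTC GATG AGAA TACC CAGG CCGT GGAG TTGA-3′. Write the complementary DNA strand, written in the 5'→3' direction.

5′-TCAACTCCACGGCCTGGGTATTCTCATCGAACGAGTTGACCTAAGATCACCTCCAGCACTTGTTCTGAAGAGCAGA-3′

The complement of TCTGCTCTTCAGAACAAGTGCTGGAGGTGATCTTAGGTCAACTCGTTCGATGAGAATACCCAGGCCGTGGAGTTGA is AGACGAGAAGTCTTGTTCACGACCTCCACTAGAATCCAGTTGAGCAAGCTACTCTTATGGGTCCGGCACCTCAACT (A↔T, G↔C). DNA strands are antiparallel, so the complementary strand runs 3'→5'; reversing gives the 5'→3' form.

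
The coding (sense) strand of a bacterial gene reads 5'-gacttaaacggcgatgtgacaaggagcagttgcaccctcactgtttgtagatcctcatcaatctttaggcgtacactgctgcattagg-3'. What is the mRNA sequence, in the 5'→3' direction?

5′-GACUUAAACGGCGAUGUGACAAGGAGCAGUUGCACCCUCACUGUUUGUAGAUCCUCAUCAAUCUUUAGGCGUACACUGCUGCAUUAGG-3′

mRNA has the coding-strand sequence with U in place of T.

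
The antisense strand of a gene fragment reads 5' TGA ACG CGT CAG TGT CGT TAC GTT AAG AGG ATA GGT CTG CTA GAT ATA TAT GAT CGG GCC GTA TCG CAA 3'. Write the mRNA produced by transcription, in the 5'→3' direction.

RNA polymerase reads the template 3'→5' and synthesizes mRNA 5'→3' by base-pairing (A→U, T→A, G↔C). The complement of the template is ACTTGCGCAGTCACAGCAATGCAATTCTCCTATCCAGACGATCTATATATACTAGCCCGGCATAGCGTT; antiparallel, so 5'→3' the coding strand is TTGCGATACGGCCCGATCATATATATCTAGCAGACCTATCCTCTTAACGTAACGACACTGACGCGTTCA. Replace T with U for the mRNA.

5'-UUGCGAUACGGCCCGAUCAUAUAUAUCUAGCAGACCUAUCCUCUUAACGUAACGACACUGACGCGUUCA-3'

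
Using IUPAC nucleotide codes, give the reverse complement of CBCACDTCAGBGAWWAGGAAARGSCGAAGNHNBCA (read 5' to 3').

5'-TGVNDNCTTCGSCYTTTCCTWWTCVCTGAHGTGVG-3'

Standard pairs A↔T, G↔C; ambiguity codes pair R↔Y, W↔W, S↔S, B↔V, D↔H, N↔N. Complement (GVGTGHAGTCVCTWWTCCTTTYCSGCTTCNDNVGT), then reverse for 5'→3'.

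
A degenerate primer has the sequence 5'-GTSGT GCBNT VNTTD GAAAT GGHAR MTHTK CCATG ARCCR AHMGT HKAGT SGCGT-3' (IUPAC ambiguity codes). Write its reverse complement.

Standard pairs A↔T, G↔C; ambiguity codes pair R↔Y, M↔K, S↔S, B↔V, D↔H, N↔N. Complement (CASCACGVNABNAAHCTTTACCDTYKADAMGGTACTYGGYTDKCADMTCASCGCA), then reverse for 5'→3'.

5'-ACGCSACTMDACKDTYGGYTCATGGMADAKYTDCCATTTCHAANBANVGCACSAC-3'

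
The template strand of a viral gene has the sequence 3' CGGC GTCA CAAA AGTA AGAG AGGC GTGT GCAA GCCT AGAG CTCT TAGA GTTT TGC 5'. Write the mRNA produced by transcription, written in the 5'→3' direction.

5'-GCCGCAGUGUUUUCAUUCUCUCCGCACACGUUCGGAUCUCGAGAAUCUCAAAACG-3'

Reading the template 3'→5' as shown, RNA polymerase pairs each base (A→U, T→A, G↔C) to build mRNA 5'→3' directly.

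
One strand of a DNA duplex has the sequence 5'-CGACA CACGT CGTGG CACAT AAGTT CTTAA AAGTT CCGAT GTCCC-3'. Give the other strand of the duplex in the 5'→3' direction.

5'-GGGACATCGGAACTTTTAAGAACTTATGTGCCACGACGTGTGTCG-3'

The complement of CGACACACGTCGTGGCACATAAGTTCTTAAAAGTTCCGATGTCCC is GCTGTGTGCAGCACCGTGTATTCAAGAATTTTCAAGGCTACAGGG (A↔T, G↔C). DNA strands are antiparallel, so the complementary strand runs 3'→5'; reversing gives the 5'→3' form.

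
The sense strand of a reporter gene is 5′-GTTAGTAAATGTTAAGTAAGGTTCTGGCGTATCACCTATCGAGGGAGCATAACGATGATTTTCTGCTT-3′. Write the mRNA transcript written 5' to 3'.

5′-GUUAGUAAAUGUUAAGUAAGGUUCUGGCGUAUCACCUAUCGAGGGAGCAUAACGAUGAUUUUCUGCUU-3′

mRNA has the coding-strand sequence with U in place of T.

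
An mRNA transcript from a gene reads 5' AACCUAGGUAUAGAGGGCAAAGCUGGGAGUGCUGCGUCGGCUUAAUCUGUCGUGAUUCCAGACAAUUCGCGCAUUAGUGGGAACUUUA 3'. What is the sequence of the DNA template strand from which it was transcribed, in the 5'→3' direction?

Replace U with T to get the coding DNA strand: AACCTAGGTATAGAGGGCAAAGCTGGGAGTGCTGCGTCGGCTTAATCTGTCGTGATTCCAGACAATTCGCGCATTAGTGGGAACTTTA. The template strand is its reverse complement (complement TTGGATCCATATCTCCCGTTTCGACCCTCACGACGCAGCCGAATTAGACAGCACTAAGGTCTGTTAAGCGCGTAATCACCCTTGAAAT, then reverse).

5'-TAAAGTTCCCACTAATGCGCGAATTGTCTGGAATCACGACAGATTAAGCCGACGCAGCACTCCCAGCTTTGCCCTCTATACCTAGGTT-3'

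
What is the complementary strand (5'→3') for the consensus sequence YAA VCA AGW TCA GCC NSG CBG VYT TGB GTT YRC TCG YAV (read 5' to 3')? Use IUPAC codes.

5'-BTRCGAGYRAACVCAARBCVGCSNGGCTGAWCTTGBTTR-3'

Standard pairs A↔T, G↔C; ambiguity codes pair R↔Y, W↔W, S↔S, B↔V, N↔N. Complement (RTTBGTTCWAGTCGGNSCGVCBRAACVCAARYGAGCRTB), then reverse for 5'→3'.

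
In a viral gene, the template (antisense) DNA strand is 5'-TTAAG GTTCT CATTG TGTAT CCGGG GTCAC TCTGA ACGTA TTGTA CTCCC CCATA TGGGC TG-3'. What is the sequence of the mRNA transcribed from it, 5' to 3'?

The mRNA has the sequence of the coding strand (reverse complement of the template) with T→U. Reverse complement of TTAAGGTTCTCATTGTGTATCCGGGGTCACTCTGAACGTATTGTACTCCCCCATATGGGCTG is CAGCCCATATGGGGGAGTACAATACGTTCAGAGTGACCCCGGATACACAATGAGAACCTTAA; then T→U.

5'-CAGCCCAUAUGGGGGAGUACAAUACGUUCAGAGUGACCCCGGAUACACAAUGAGAACCUUAA-3'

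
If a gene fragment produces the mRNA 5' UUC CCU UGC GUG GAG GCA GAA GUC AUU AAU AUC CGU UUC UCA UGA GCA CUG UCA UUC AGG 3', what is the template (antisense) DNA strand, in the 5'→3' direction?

5'-CCTGAATGACAGTGCTCATGAGAAACGGATATTAATGACTTCTGCCTCCACGCAAGGGAA-3'

Replace U with T to get the coding DNA strand: TTCCCTTGCGTGGAGGCAGAAGTCATTAATATCCGTTTCTCATGAGCACTGTCATTCAGG. The template strand is its reverse complement (complement AAGGGAACGCACCTCCGTCTTCAGTAATTATAGGCAAAGAGTACTCGTGACAGTAAGTCC, then reverse).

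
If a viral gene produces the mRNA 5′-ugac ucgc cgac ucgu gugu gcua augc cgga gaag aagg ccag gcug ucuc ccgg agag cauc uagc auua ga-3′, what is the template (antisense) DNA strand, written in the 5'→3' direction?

5′-TCTAATGCTAGATGCTCTCCGGGAGACAGCCTGGCCTTCTTCTCCGGCATTAGCACACACGAGTCGGCGAGTCA-3′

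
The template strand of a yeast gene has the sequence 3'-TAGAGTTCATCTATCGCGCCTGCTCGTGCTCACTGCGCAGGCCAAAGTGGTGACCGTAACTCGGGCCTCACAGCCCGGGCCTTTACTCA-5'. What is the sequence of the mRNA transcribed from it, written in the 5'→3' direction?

Reading the template 3'→5' as shown, RNA polymerase pairs each base (A→U, T→A, G↔C) to build mRNA 5'→3' directly.

5'-AUCUCAAGUAGAUAGCGCGGACGAGCACGAGUGACGCGUCCGGUUUCACCACUGGCAUUGAGCCCGGAGUGUCGGGCCCGGAAAUGAGU-3'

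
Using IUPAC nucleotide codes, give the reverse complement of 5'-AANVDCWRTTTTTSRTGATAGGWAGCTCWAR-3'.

Standard pairs A↔T, G↔C; ambiguity codes pair R↔Y, W↔W, S↔S, D↔H, V↔B, N↔N. Complement (TTNBHGWYAAAAASYACTATCCWTCGAGWTY), then reverse for 5'→3'.

5'-YTWGAGCTWCCTATCAYSAAAAAYWGHBNTT-3'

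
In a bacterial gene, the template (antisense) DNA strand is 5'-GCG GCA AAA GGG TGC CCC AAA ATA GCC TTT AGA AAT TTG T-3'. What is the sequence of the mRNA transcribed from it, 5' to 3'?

RNA polymerase reads the template 3'→5' and synthesizes mRNA 5'→3' by base-pairing (A→U, T→A, G↔C). The complement of the template is CGCCGTTTTCCCACGGGGTTTTATCGGAAATCTTTAAACA; antiparallel, so 5'→3' the coding strand is ACAAATTTCTAAAGGCTATTTTGGGGCACCCTTTTGCCGC. Replace T with U for the mRNA.

5'-ACAAAUUUCUAAAGGCUAUUUUGGGGCACCCUUUUGCCGC-3'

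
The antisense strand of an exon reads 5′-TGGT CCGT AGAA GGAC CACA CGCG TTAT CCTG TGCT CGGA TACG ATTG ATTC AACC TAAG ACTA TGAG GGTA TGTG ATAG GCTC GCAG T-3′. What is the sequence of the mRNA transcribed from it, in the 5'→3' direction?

The mRNA has the sequence of the coding strand (reverse complement of the template) with T→U. Reverse complement of TGGTCCGTAGAAGGACCACACGCGTTATCCTGTGCTCGGATACGATTGATTCAACCTAAGACTATGAGGGTATGTGATAGGCTCGCAGT is ACTGCGAGCCTATCACATACCCTCATAGTCTTAGGTTGAATCAATCGTATCCGAGCACAGGATAACGCGTGTGGTCCTTCTACGGACCA; then T→U.

5'-ACUGCGAGCCUAUCACAUACCCUCAUAGUCUUAGGUUGAAUCAAUCGUAUCCGAGCACAGGAUAACGCGUGUGGUCCUUCUACGGACCA-3'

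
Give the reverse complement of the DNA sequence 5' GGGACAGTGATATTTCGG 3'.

5'-CCGAAATATCACTGTCCC-3'

Reading the sequence 3'→5' and pairing each base (A↔T, G↔C) gives the reverse complement directly.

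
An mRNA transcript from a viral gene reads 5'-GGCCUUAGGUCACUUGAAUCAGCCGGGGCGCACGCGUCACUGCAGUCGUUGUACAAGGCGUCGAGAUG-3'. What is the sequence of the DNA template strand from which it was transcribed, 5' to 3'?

Replace U with T to get the coding DNA strand: GGCCTTAGGTCACTTGAATCAGCCGGGGCGCACGCGTCACTGCAGTCGTTGTACAAGGCGTCGAGATG. The template strand is its reverse complement (complement CCGGAATCCAGTGAACTTAGTCGGCCCCGCGTGCGCAGTGACGTCAGCAACATGTTCCGCAGCTCTAC, then reverse).

5'-CATCTCGACGCCTTGTACAACGACTGCAGTGACGCGTGCGCCCCGGCTGATTCAAGTGACCTAAGGCC-3'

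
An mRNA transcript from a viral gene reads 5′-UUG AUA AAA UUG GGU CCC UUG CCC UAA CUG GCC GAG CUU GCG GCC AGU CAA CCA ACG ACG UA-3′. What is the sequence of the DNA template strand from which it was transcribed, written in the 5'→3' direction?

5'-TACGTCGTTGGTTGACTGGCCGCAAGCTCGGCCAGTTAGGGCAAGGGACCCAATTTTATCAA-3'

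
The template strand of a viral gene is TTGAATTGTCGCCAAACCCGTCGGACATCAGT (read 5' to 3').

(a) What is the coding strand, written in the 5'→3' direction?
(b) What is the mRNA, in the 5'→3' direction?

(a) 5'-ACTGATGTCCGACGGGTTTGGCGACAATTCAA-3'
(b) 5'-ACUGAUGUCCGACGGGUUUGGCGACAAUUCAA-3'

(a) The coding strand is the reverse complement of the template: complement AACTTAACAGCGGTTTGGGCAGCCTGTAGTCA, then reverse.
(b) mRNA has the coding-strand sequence with T→U.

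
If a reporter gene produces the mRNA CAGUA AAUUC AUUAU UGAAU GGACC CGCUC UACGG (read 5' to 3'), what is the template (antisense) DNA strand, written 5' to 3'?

Replace U with T to get the coding DNA strand: CAGTAAATTCATTATTGAATGGACCCGCTCTACGG. The template strand is its reverse complement (complement GTCATTTAAGTAATAACTTACCTGGGCGAGATGCC, then reverse).

5'-CCGTAGAGCGGGTCCATTCAATAATGAATTTACTG-3'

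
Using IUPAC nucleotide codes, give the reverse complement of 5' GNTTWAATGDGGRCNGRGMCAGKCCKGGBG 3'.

Standard pairs A↔T, G↔C; ambiguity codes pair R↔Y, M↔K, W↔W, B↔V, D↔H, N↔N. Complement (CNAAWTTACHCCYGNCYCKGTCMGGMCCVC), then reverse for 5'→3'.

5′-CVCCMGGMCTGKCYCNGYCCHCATTWAANC-3′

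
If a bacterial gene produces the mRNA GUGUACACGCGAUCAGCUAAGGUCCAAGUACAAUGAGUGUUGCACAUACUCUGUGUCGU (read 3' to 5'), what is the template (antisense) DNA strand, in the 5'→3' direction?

5'-CACATGTGCGCTAGTCGATTCCAGGTTCATGTTACTCACAACGTGTATGAGACACAGCA-3'

Written 5'→3' the mRNA is UGCUGUGUCUCAUACACGUUGUGAGUAACAUGAACCUGGAAUCGACUAGCGCACAUGUG, so the coding DNA strand is TGCTGTGTCTCATACACGTTGTGAGTAACATGAACCTGGAATCGACTAGCGCACATGTG. The template is its reverse complement.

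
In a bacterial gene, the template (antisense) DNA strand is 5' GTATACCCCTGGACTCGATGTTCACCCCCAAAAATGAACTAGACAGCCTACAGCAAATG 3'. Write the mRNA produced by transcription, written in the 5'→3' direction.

RNA polymerase reads the template 3'→5' and synthesizes mRNA 5'→3' by base-pairing (A→U, T→A, G↔C). The complement of the template is CATATGGGGACCTGAGCTACAAGTGGGGGTTTTTACTTGATCTGTCGGATGTCGTTTAC; antiparallel, so 5'→3' the coding strand is CATTTGCTGTAGGCTGTCTAGTTCATTTTTGGGGGTGAACATCGAGTCCAGGGGTATAC. Replace T with U for the mRNA.

5'-CAUUUGCUGUAGGCUGUCUAGUUCAUUUUUGGGGGUGAACAUCGAGUCCAGGGGUAUAC-3'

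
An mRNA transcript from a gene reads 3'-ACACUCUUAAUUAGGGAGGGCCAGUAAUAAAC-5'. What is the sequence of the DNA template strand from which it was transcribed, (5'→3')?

Written 5'→3' the mRNA is CAAAUAAUGACCGGGAGGGAUUAAUUCUCACA, so the coding DNA strand is CAAATAATGACCGGGAGGGATTAATTCTCACA. The template is its reverse complement.

5'-TGTGAGAATTAATCCCTCCCGGTCATTATTTG-3'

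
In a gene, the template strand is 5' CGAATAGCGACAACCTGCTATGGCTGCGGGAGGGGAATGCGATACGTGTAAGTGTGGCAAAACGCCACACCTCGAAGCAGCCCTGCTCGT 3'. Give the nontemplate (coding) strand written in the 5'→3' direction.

The coding strand is complementary and antiparallel to the template: take the complement (A↔T, G↔C) and reverse.

5′-ACGAGCAGGGCTGCTTCGAGGTGTGGCGTTTTGCCACACTTACACGTATCGCATTCCCCTCCCGCAGCCATAGCAGGTTGTCGCTATTCG-3′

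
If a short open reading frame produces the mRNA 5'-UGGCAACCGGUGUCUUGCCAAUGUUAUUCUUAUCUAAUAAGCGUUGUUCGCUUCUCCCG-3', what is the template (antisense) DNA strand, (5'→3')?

5'-CGGGAGAAGCGAACAACGCTTATTAGATAAGAATAACATTGGCAAGACACCGGTTGCCA-3'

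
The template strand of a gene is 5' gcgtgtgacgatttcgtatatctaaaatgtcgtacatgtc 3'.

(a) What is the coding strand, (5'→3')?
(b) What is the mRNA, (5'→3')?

(a) 5'-GACATGTACGACATTTTAGATATACGAAATCGTCACACGC-3'
(b) 5'-GACAUGUACGACAUUUUAGAUAUACGAAAUCGUCACACGC-3'

(a) The coding strand is the reverse complement of the template: complement CGCACACTGCTAAAGCATATAGATTTTACAGCATGTACAG, then reverse.
(b) mRNA has the coding-strand sequence with T→U.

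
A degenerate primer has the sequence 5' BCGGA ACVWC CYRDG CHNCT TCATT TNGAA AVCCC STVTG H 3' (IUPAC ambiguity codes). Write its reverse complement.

5′-DCABASGGGBTTTCNAAATGAAGNDGCHYRGGWBGTTCCGV-3′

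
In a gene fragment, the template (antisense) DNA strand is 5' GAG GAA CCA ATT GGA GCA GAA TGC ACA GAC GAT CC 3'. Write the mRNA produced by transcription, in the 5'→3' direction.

5'-GGAUCGUCUGUGCAUUCUGCUCCAAUUGGUUCCUC-3'

RNA polymerase reads the template 3'→5' and synthesizes mRNA 5'→3' by base-pairing (A→U, T→A, G↔C). The complement of the template is CTCCTTGGTTAACCTCGTCTTACGTGTCTGCTAGG; antiparallel, so 5'→3' the coding strand is GGATCGTCTGTGCATTCTGCTCCAATTGGTTCCTC. Replace T with U for the mRNA.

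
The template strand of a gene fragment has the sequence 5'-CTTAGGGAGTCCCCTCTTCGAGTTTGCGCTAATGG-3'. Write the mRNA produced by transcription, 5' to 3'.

RNA polymerase reads the template 3'→5' and synthesizes mRNA 5'→3' by base-pairing (A→U, T→A, G↔C). The complement of the template is GAATCCCTCAGGGGAGAAGCTCAAACGCGATTACC; antiparallel, so 5'→3' the coding strand is CCATTAGCGCAAACTCGAAGAGGGGACTCCCTAAG. Replace T with U for the mRNA.

5'-CCAUUAGCGCAAACUCGAAGAGGGGACUCCCUAAG-3'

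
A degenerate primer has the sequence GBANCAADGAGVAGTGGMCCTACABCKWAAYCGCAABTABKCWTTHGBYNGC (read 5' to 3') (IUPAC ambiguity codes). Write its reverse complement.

Standard pairs A↔T, G↔C; ambiguity codes pair Y↔R, M↔K, W↔W, B↔V, D↔H, N↔N. Complement (CVTNGTTHCTCBTCACCKGGATGTVGMWTTRGCGTTVATVMGWAADCVRNCG), then reverse for 5'→3'.

5'-GCNRVCDAAWGMVTAVTTGCGRTTWMGVTGTAGGKCCACTBCTCHTTGNTVC-3'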